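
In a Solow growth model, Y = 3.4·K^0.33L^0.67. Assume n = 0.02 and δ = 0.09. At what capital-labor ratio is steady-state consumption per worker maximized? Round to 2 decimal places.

k_gold ≈ 32.02

The effective depreciation rate is n + δ = 0.02 + 0.09 = 0.11.
At the golden rule the marginal product of capital equals n+δ: 0.33·3.4·k^(0.33−1) = 0.11. Solving, k_gold = (0.33·3.4/0.11)^(1/0.67) ≈ 32.0165.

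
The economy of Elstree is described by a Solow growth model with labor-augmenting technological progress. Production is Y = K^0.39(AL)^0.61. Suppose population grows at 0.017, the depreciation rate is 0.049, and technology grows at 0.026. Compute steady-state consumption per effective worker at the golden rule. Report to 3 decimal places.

c_gold ≈ 1.536

n + g + δ = 0.017 + 0.026 + 0.049 = 0.092.
Maximizing c = f(k) − (n+g+δ)·k gives f'(k) = n+g+δ, i.e. 0.39·k^(0.39−1) = 0.092, so k_gold = (0.39/0.092)^(1/0.61) ≈ 10.6739.
y_gold = 10.6739^0.39 ≈ 2.5179.
c_gold = y_gold − (n+g+δ)·k_gold = 2.5179 − 0.092·10.6739 ≈ 1.5359.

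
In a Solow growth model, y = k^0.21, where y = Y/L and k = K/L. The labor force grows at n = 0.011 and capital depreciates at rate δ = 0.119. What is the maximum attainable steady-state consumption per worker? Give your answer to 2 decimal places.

n + δ = 0.011 + 0.119 = 0.13.
Maximizing c = f(k) − (n+δ)·k gives f'(k) = n+δ, i.e. 0.21·k^(0.21−1) = 0.13, so k_gold = (0.21/0.13)^(1/0.79) ≈ 1.8350.
y_gold = 1.8350^0.21 ≈ 1.1360.
c_gold = y_gold − (n+δ)·k_gold = 1.1360 − 0.13·1.8350 ≈ 0.8974.

c_gold ≈ 0.90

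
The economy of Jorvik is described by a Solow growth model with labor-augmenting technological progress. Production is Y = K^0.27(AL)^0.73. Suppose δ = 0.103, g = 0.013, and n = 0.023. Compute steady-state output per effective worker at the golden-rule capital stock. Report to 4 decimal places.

The effective depreciation rate is n + g + δ = 0.023 + 0.013 + 0.103 = 0.139.
Maximizing c = f(k) − (n+g+δ)·k gives f'(k) = n+g+δ, i.e. 0.27·k^(0.27−1) = 0.139, so k_gold = (0.27/0.139)^(1/0.73) ≈ 2.4831.
Output: y_gold = k_gold^0.27 = 2.4831^0.27 ≈ 1.2783.

y_gold ≈ 1.2783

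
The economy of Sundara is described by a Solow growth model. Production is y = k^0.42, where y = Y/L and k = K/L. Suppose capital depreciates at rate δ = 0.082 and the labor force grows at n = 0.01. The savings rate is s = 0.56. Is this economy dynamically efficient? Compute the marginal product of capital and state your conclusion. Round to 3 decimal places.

n + δ = 0.01 + 0.082 = 0.092.
Steady-state k*: s·k^0.42 = 0.092·k gives k* = (0.56/0.092)^(1/0.58) ≈ 22.5120.
MPK = 0.42·22.5120^(-0.58) ≈ 0.0690.
MPK < n+δ = 0.092, so the economy is dynamically inefficient (over-saving).

dynamically inefficient; MPK ≈ 0.069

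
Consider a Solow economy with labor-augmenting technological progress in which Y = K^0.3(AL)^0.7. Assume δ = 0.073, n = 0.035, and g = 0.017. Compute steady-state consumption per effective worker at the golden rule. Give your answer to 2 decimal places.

c_gold ≈ 1.02

Break-even investment rate: n + g + δ = 0.035 + 0.017 + 0.073 = 0.125.
Golden rule sets MPK = n+g+δ: 0.3·k^(0.3−1) = 0.125, so k_gold = (0.3/0.125)^(1/0.7) ≈ 3.4927.
y_gold = 3.4927^0.3 ≈ 1.4553.
c_gold = y_gold − (n+g+δ)·k_gold = 1.4553 − 0.125·3.4927 ≈ 1.0187.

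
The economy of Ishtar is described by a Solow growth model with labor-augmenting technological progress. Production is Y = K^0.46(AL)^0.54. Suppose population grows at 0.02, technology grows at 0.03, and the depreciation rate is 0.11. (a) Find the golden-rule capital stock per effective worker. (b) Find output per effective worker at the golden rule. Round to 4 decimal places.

(a) k_gold ≈ 7.0685; (b) y_gold ≈ 2.4586

Break-even investment rate: n + g + δ = 0.02 + 0.03 + 0.11 = 0.16.
Golden rule sets MPK = n+g+δ: 0.46·k^(0.46−1) = 0.16, so k_gold = (0.46/0.16)^(1/0.54) ≈ 7.0685.
y_gold = 7.0685^0.46 ≈ 2.4586.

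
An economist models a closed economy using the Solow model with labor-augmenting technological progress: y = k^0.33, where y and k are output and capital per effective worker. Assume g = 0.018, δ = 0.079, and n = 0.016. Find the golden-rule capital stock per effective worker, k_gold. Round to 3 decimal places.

Capital per effective worker breaks even when investment replaces (n + g + δ)·k; here n + g + δ = 0.113.
Golden rule sets MPK = n+g+δ: 0.33·k^(0.33−1) = 0.113, so k_gold = (0.33/0.113)^(1/0.67) ≈ 4.9509.

k_gold ≈ 4.951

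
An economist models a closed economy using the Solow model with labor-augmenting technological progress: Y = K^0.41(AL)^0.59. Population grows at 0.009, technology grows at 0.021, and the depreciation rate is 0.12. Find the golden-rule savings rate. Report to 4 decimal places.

s_gold = 0.4100

n + g + δ = 0.009 + 0.021 + 0.12 = 0.15.
At the golden rule MPK = n+g+δ, and in any Cobb-Douglas steady state s = (n+g+δ)·k/y = MPK·k/y = capital's share 0.41.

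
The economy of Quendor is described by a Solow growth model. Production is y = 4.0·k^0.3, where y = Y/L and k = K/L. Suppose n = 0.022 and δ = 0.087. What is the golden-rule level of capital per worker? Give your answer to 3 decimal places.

Break-even investment rate: n + δ = 0.022 + 0.087 = 0.109.
Setting f'(k) = n+δ gives 0.3·4.0·k^(0.3−1) = 0.109, hence k_gold = (0.3·4.0/0.109)^(1/0.7) ≈ 30.7766.

k_gold ≈ 30.777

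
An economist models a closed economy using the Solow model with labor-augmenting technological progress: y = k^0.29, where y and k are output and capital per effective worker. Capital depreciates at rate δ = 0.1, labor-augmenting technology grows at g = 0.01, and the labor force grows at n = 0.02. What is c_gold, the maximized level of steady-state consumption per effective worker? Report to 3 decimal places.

Capital per effective worker breaks even when investment replaces (n + g + δ)·k; here n + g + δ = 0.13.
At the golden rule the marginal product of capital equals n+g+δ: 0.29·k^(0.29−1) = 0.13. Solving, k_gold = (0.29/0.13)^(1/0.71) ≈ 3.0959.
y_gold = 3.0959^0.29 ≈ 1.3878.
c_gold = y_gold − (n+g+δ)·k_gold = 1.3878 − 0.13·3.0959 ≈ 0.9853.

c_gold ≈ 0.985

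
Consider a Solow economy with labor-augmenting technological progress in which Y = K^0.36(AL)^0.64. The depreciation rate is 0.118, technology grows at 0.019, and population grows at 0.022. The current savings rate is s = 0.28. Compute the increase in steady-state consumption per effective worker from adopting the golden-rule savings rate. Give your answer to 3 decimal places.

Capital per effective worker breaks even when investment replaces (n + g + δ)·k; here n + g + δ = 0.159.
Current steady state (s = 0.28): k* = (0.28/0.159)^(1/0.64) ≈ 2.4210, y* = 2.4210^0.36 ≈ 1.3748, c* = (1−0.28)·1.3748 ≈ 0.9899.
Setting f'(k) = n+g+δ gives 0.36·k^(0.36−1) = 0.159, hence k_gold = (0.36/0.159)^(1/0.64) ≈ 3.5854.
y_gold = 3.5854^0.36 ≈ 1.5836, c_gold = y_gold − 0.159·k_gold ≈ 1.0135.
Gain: Δc = 1.0135 − 0.9899 ≈ 0.0236.

Δc ≈ 0.024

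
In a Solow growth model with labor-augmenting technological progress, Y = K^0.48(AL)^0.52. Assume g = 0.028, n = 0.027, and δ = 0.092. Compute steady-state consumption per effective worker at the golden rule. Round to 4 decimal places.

c_gold ≈ 1.5502

The effective depreciation rate is n + g + δ = 0.027 + 0.028 + 0.092 = 0.147.
At the golden rule the marginal product of capital equals n+g+δ: 0.48·k^(0.48−1) = 0.147. Solving, k_gold = (0.48/0.147)^(1/0.52) ≈ 9.7345.
y_gold = 9.7345^0.48 ≈ 2.9812.
c_gold = y_gold − (n+g+δ)·k_gold = 2.9812 − 0.147·9.7345 ≈ 1.5502.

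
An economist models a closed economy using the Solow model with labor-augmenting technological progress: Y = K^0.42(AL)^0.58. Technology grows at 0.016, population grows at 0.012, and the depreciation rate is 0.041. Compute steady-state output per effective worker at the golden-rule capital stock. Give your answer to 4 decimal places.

y_gold ≈ 3.6984

n + g + δ = 0.012 + 0.016 + 0.041 = 0.069.
At the golden rule the marginal product of capital equals n+g+δ: 0.42·k^(0.42−1) = 0.069. Solving, k_gold = (0.42/0.069)^(1/0.58) ≈ 22.5120.
Output: y_gold = k_gold^0.42 = 22.5120^0.42 ≈ 3.6984.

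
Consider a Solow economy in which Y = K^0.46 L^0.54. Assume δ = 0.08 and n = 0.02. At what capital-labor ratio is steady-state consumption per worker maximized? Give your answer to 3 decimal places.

k_gold ≈ 16.878

Capital per worker breaks even when investment replaces (n + δ)·k; here n + δ = 0.1.
Golden rule sets MPK = n+δ: 0.46·k^(0.46−1) = 0.1, so k_gold = (0.46/0.1)^(1/0.54) ≈ 16.8783.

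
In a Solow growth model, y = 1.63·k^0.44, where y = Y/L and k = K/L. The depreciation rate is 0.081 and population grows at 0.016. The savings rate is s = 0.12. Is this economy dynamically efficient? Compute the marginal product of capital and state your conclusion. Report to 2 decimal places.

n + δ = 0.016 + 0.081 = 0.097.
Steady-state k*: s·A·k^0.44 = 0.097·k gives k* = (0.12·1.63/0.097)^(1/0.56) ≈ 3.4988.
MPK = 0.44·1.63·3.4988^(-0.56) ≈ 0.3557.
MPK > n+δ = 0.097, so the economy is dynamically efficient (under-saving).

dynamically efficient; MPK ≈ 0.36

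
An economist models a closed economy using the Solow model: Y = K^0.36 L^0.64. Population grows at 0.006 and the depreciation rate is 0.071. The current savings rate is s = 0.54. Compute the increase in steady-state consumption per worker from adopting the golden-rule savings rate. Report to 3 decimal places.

Δc ≈ 0.148

Break-even investment rate: n + δ = 0.006 + 0.071 = 0.077.
Current steady state (s = 0.54): k* = (0.54/0.077)^(1/0.64) ≈ 20.9760, y* = 20.9760^0.36 ≈ 2.9910, c* = (1−0.54)·2.9910 ≈ 1.3759.
Setting f'(k) = n+δ gives 0.36·k^(0.36−1) = 0.077, hence k_gold = (0.36/0.077)^(1/0.64) ≈ 11.1322.
y_gold = 11.1322^0.36 ≈ 2.3811, c_gold = y_gold − 0.077·k_gold ≈ 1.5239.
Gain: Δc = 1.5239 − 1.3759 ≈ 0.1480.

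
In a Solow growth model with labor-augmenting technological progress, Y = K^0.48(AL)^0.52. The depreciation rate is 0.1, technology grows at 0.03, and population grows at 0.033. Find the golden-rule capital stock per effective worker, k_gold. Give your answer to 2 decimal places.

n + g + δ = 0.033 + 0.03 + 0.1 = 0.163.
Setting f'(k) = n+g+δ gives 0.48·k^(0.48−1) = 0.163, hence k_gold = (0.48/0.163)^(1/0.52) ≈ 7.9804.

k_gold ≈ 7.98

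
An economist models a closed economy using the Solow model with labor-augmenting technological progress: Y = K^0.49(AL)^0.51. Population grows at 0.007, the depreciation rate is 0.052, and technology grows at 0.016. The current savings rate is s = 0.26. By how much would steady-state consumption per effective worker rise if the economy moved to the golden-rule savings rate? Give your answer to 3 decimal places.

Δc ≈ 0.652

The effective depreciation rate is n + g + δ = 0.007 + 0.016 + 0.052 = 0.075.
Current steady state (s = 0.26): k* = (0.26/0.075)^(1/0.51) ≈ 11.4459, y* = 11.4459^0.49 ≈ 3.3017, c* = (1−0.26)·3.3017 ≈ 2.4433.
Maximizing c = f(k) − (n+g+δ)·k gives f'(k) = n+g+δ, i.e. 0.49·k^(0.49−1) = 0.075, so k_gold = (0.49/0.075)^(1/0.51) ≈ 39.6555.
y_gold = 39.6555^0.49 ≈ 6.0697, c_gold = y_gold − 0.075·k_gold ≈ 3.0956.
Gain: Δc = 3.0956 − 2.4433 ≈ 0.6523.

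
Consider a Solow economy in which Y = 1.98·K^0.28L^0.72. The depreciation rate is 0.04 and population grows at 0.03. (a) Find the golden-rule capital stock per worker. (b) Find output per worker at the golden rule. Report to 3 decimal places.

Break-even investment rate: n + δ = 0.03 + 0.04 = 0.07.
Setting f'(k) = n+δ gives 0.28·1.98·k^(0.28−1) = 0.07, hence k_gold = (0.28·1.98/0.07)^(1/0.72) ≈ 17.7104.
y_gold = 1.98·17.7104^0.28 ≈ 4.4276.

(a) k_gold ≈ 17.710; (b) y_gold ≈ 4.428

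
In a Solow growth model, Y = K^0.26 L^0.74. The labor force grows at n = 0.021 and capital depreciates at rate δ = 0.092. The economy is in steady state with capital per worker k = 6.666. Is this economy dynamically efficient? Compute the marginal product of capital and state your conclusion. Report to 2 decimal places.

dynamically inefficient; MPK ≈ 0.06

Break-even investment rate: n + δ = 0.021 + 0.092 = 0.113.
MPK = 0.26·k^(0.26−1) = 0.26·6.666^(-0.74) ≈ 0.0639.
MPK < 0.113, so the economy is dynamically inefficient (over-saving).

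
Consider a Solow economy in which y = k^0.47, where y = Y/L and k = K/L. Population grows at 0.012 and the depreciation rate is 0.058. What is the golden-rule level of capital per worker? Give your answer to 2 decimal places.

k_gold ≈ 36.34

Break-even investment rate: n + δ = 0.012 + 0.058 = 0.07.
Setting f'(k) = n+δ gives 0.47·k^(0.47−1) = 0.07, hence k_gold = (0.47/0.07)^(1/0.53) ≈ 36.3393.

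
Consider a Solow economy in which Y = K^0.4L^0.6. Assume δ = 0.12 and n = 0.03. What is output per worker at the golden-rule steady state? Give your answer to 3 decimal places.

y_gold ≈ 1.923

Break-even investment rate: n + δ = 0.03 + 0.12 = 0.15.
Golden rule sets MPK = n+δ: 0.4·k^(0.4−1) = 0.15, so k_gold = (0.4/0.15)^(1/0.6) ≈ 5.1280.
Output: y_gold = k_gold^0.4 = 5.1280^0.4 ≈ 1.9230.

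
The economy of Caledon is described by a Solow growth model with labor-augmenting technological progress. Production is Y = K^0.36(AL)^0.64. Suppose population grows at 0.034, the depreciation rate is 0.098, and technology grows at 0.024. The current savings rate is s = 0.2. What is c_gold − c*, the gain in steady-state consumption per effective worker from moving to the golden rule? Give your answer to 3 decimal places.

Δc ≈ 0.104

Capital per effective worker breaks even when investment replaces (n + g + δ)·k; here n + g + δ = 0.156.
Current steady state (s = 0.2): k* = (0.2/0.156)^(1/0.64) ≈ 1.4744, y* = 1.4744^0.36 ≈ 1.1500, c* = (1−0.2)·1.1500 ≈ 0.9200.
Maximizing c = f(k) − (n+g+δ)·k gives f'(k) = n+g+δ, i.e. 0.36·k^(0.36−1) = 0.156, so k_gold = (0.36/0.156)^(1/0.64) ≈ 3.6937.
y_gold = 3.6937^0.36 ≈ 1.6006, c_gold = y_gold − 0.156·k_gold ≈ 1.0244.
Gain: Δc = 1.0244 − 0.9200 ≈ 0.1044.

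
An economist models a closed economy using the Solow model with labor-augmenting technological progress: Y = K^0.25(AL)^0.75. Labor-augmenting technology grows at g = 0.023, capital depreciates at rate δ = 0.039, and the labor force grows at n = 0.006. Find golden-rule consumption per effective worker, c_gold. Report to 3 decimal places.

The effective depreciation rate is n + g + δ = 0.006 + 0.023 + 0.039 = 0.068.
At the golden rule the marginal product of capital equals n+g+δ: 0.25·k^(0.25−1) = 0.068. Solving, k_gold = (0.25/0.068)^(1/0.75) ≈ 5.6742.
y_gold = 5.6742^0.25 ≈ 1.5434.
c_gold = y_gold − (n+g+δ)·k_gold = 1.5434 − 0.068·5.6742 ≈ 1.1575.

c_gold ≈ 1.158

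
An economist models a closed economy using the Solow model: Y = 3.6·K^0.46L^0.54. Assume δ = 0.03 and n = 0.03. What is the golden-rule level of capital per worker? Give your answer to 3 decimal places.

k_gold ≈ 465.962

The effective depreciation rate is n + δ = 0.03 + 0.03 = 0.06.
Golden rule sets MPK = n+δ: 0.46·3.6·k^(0.46−1) = 0.06, so k_gold = (0.46·3.6/0.06)^(1/0.54) ≈ 465.9616.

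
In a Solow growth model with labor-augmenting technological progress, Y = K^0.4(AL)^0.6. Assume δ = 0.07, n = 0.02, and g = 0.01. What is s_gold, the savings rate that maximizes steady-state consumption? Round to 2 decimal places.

Break-even investment rate: n + g + δ = 0.02 + 0.01 + 0.07 = 0.1.
At the golden rule MPK = n+g+δ, and in any Cobb-Douglas steady state s = (n+g+δ)·k/y = MPK·k/y = capital's share 0.4.

s_gold = 0.40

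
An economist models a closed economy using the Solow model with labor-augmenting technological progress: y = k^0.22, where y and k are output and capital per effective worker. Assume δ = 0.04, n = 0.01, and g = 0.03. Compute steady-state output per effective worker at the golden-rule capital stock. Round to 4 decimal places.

y_gold ≈ 1.3302

Break-even investment rate: n + g + δ = 0.01 + 0.03 + 0.04 = 0.08.
Setting f'(k) = n+g+δ gives 0.22·k^(0.22−1) = 0.08, hence k_gold = (0.22/0.08)^(1/0.78) ≈ 3.6580.
Output: y_gold = k_gold^0.22 = 3.6580^0.22 ≈ 1.3302.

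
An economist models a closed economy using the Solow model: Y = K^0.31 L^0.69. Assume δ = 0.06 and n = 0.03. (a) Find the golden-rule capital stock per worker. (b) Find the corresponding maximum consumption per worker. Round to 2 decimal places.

Break-even investment rate: n + δ = 0.03 + 0.06 = 0.09.
Setting f'(k) = n+δ gives 0.31·k^(0.31−1) = 0.09, hence k_gold = (0.31/0.09)^(1/0.69) ≈ 6.0039.
y_gold = 6.0039^0.31 ≈ 1.7431; c_gold = y_gold − 0.09·k_gold ≈ 1.2027.

(a) k_gold ≈ 6.00; (b) c_gold ≈ 1.20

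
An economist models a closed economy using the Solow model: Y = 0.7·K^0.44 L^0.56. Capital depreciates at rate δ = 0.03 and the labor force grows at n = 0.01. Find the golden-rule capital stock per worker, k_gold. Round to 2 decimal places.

The effective depreciation rate is n + δ = 0.01 + 0.03 = 0.04.
At the golden rule the marginal product of capital equals n+δ: 0.44·0.7·k^(0.44−1) = 0.04. Solving, k_gold = (0.44·0.7/0.04)^(1/0.56) ≈ 38.2842.

k_gold ≈ 38.28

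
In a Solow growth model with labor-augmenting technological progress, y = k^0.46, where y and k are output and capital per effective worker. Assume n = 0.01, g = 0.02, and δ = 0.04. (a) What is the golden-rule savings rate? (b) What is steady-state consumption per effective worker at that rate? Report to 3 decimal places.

(a) s_gold = 0.460; (b) c_gold ≈ 2.685

Break-even investment rate: n + g + δ = 0.01 + 0.02 + 0.04 = 0.07.
For Cobb-Douglas, s_gold equals capital's share: s_gold = 0.46.
At the golden rule the marginal product of capital equals n+g+δ: 0.46·k^(0.46−1) = 0.07. Solving, k_gold = (0.46/0.07)^(1/0.54) ≈ 32.6727.
y_gold = 32.6727^0.46 ≈ 4.9719; c_gold = (1−0.46)·y_gold ≈ 2.6848.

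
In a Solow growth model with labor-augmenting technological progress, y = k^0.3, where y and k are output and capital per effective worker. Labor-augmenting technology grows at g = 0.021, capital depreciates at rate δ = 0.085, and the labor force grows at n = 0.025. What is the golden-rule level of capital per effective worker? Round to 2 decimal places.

Break-even investment rate: n + g + δ = 0.025 + 0.021 + 0.085 = 0.131.
Maximizing c = f(k) − (n+g+δ)·k gives f'(k) = n+g+δ, i.e. 0.3·k^(0.3−1) = 0.131, so k_gold = (0.3/0.131)^(1/0.7) ≈ 3.2664.

k_gold ≈ 3.27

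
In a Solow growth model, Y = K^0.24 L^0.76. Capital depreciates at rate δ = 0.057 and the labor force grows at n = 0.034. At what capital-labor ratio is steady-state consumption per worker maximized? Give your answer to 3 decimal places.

k_gold ≈ 3.582

n + δ = 0.034 + 0.057 = 0.091.
At the golden rule the marginal product of capital equals n+δ: 0.24·k^(0.24−1) = 0.091. Solving, k_gold = (0.24/0.091)^(1/0.76) ≈ 3.5824.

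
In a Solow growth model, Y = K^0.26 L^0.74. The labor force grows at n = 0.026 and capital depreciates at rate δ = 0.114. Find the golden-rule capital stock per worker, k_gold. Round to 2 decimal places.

Break-even investment rate: n + δ = 0.026 + 0.114 = 0.14.
Setting f'(k) = n+δ gives 0.26·k^(0.26−1) = 0.14, hence k_gold = (0.26/0.14)^(1/0.74) ≈ 2.3084.

k_gold ≈ 2.31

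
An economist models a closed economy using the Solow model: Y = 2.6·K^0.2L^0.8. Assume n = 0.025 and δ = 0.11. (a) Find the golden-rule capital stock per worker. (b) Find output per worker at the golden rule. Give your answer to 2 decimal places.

(a) k_gold ≈ 5.40; (b) y_gold ≈ 3.64

The effective depreciation rate is n + δ = 0.025 + 0.11 = 0.135.
Maximizing c = f(k) − (n+δ)·k gives f'(k) = n+δ, i.e. 0.2·2.6·k^(0.2−1) = 0.135, so k_gold = (0.2·2.6/0.135)^(1/0.8) ≈ 5.3962.
y_gold = 2.6·5.3962^0.2 ≈ 3.6424.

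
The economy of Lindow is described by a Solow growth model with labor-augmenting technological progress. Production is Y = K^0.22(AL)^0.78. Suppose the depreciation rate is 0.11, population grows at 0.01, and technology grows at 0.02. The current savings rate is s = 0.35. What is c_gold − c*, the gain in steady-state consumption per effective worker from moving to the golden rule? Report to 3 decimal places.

Break-even investment rate: n + g + δ = 0.01 + 0.02 + 0.11 = 0.14.
Current steady state (s = 0.35): k* = (0.35/0.14)^(1/0.78) ≈ 3.2373, y* = 3.2373^0.22 ≈ 1.2949, c* = (1−0.35)·1.2949 ≈ 0.8417.
Golden rule sets MPK = n+g+δ: 0.22·k^(0.22−1) = 0.14, so k_gold = (0.22/0.14)^(1/0.78) ≈ 1.7851.
y_gold = 1.7851^0.22 ≈ 1.1360, c_gold = y_gold − 0.14·k_gold ≈ 0.8861.
Gain: Δc = 0.8861 − 0.8417 ≈ 0.0444.

Δc ≈ 0.044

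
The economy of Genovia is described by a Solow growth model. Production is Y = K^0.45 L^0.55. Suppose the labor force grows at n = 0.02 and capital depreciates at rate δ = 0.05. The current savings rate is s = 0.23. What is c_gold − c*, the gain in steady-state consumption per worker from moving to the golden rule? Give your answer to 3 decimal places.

Δc ≈ 0.483

Break-even investment rate: n + δ = 0.02 + 0.05 = 0.07.
Current steady state (s = 0.23): k* = (0.23/0.07)^(1/0.55) ≈ 8.6961, y* = 8.6961^0.45 ≈ 2.6467, c* = (1−0.23)·2.6467 ≈ 2.0379.
At the golden rule the marginal product of capital equals n+δ: 0.45·k^(0.45−1) = 0.07. Solving, k_gold = (0.45/0.07)^(1/0.55) ≈ 29.4645.
y_gold = 29.4645^0.45 ≈ 4.5834, c_gold = y_gold − 0.07·k_gold ≈ 2.5209.
Gain: Δc = 2.5209 − 2.0379 ≈ 0.4829.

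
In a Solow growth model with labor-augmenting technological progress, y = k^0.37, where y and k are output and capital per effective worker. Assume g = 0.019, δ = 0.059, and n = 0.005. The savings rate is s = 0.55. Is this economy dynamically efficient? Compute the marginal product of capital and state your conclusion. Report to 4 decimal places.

dynamically inefficient; MPK ≈ 0.0558

The effective depreciation rate is n + g + δ = 0.005 + 0.019 + 0.059 = 0.083.
Steady-state k*: s·k^0.37 = 0.083·k gives k* = (0.55/0.083)^(1/0.63) ≈ 20.1199.
MPK = 0.37·20.1199^(-0.63) ≈ 0.0558.
MPK < n+g+δ = 0.083, so the economy is dynamically inefficient (over-saving).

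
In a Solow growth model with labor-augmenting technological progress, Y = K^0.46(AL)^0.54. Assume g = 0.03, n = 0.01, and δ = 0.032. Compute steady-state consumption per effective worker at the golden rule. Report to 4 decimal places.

c_gold ≈ 2.6212

The effective depreciation rate is n + g + δ = 0.01 + 0.03 + 0.032 = 0.072.
Golden rule sets MPK = n+g+δ: 0.46·k^(0.46−1) = 0.072, so k_gold = (0.46/0.072)^(1/0.54) ≈ 31.0119.
y_gold = 31.0119^0.46 ≈ 4.8540.
c_gold = y_gold − (n+g+δ)·k_gold = 4.8540 − 0.072·31.0119 ≈ 2.6212.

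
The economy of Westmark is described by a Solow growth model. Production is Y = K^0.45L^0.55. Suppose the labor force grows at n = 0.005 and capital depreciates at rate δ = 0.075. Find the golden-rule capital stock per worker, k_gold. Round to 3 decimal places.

Capital per worker breaks even when investment replaces (n + δ)·k; here n + δ = 0.08.
At the golden rule the marginal product of capital equals n+δ: 0.45·k^(0.45−1) = 0.08. Solving, k_gold = (0.45/0.08)^(1/0.55) ≈ 23.1132.

k_gold ≈ 23.113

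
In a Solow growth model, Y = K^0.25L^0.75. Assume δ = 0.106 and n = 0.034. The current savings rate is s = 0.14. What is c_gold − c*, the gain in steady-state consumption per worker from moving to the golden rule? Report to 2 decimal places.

n + δ = 0.034 + 0.106 = 0.14.
Current steady state (s = 0.14): k* = (0.14/0.14)^(1/0.75) ≈ 1.0000, y* = 1.0000^0.25 ≈ 1.0000, c* = (1−0.14)·1.0000 ≈ 0.8600.
Maximizing c = f(k) − (n+δ)·k gives f'(k) = n+δ, i.e. 0.25·k^(0.25−1) = 0.14, so k_gold = (0.25/0.14)^(1/0.75) ≈ 2.1665.
y_gold = 2.1665^0.25 ≈ 1.2132, c_gold = y_gold − 0.14·k_gold ≈ 0.9099.
Gain: Δc = 0.9099 − 0.8600 ≈ 0.0499.

Δc ≈ 0.05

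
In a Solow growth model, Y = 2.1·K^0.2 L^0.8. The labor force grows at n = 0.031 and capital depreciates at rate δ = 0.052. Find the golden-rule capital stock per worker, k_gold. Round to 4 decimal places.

k_gold ≈ 7.5895

Break-even investment rate: n + δ = 0.031 + 0.052 = 0.083.
At the golden rule the marginal product of capital equals n+δ: 0.2·2.1·k^(0.2−1) = 0.083. Solving, k_gold = (0.2·2.1/0.083)^(1/0.8) ≈ 7.5895.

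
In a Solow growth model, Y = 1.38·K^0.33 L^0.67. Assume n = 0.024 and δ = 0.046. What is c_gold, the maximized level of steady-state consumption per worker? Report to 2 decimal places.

c_gold ≈ 2.33

The effective depreciation rate is n + δ = 0.024 + 0.046 = 0.07.
At the golden rule the marginal product of capital equals n+δ: 0.33·1.38·k^(0.33−1) = 0.07. Solving, k_gold = (0.33·1.38/0.07)^(1/0.67) ≈ 16.3634.
y_gold = 1.38·16.3634^0.33 ≈ 3.4710.
c_gold = y_gold − (n+δ)·k_gold = 3.4710 − 0.07·16.3634 ≈ 2.3256.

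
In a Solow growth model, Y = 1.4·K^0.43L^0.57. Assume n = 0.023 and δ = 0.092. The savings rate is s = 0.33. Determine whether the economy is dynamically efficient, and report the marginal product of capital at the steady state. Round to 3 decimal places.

Capital per worker breaks even when investment replaces (n + δ)·k; here n + δ = 0.115.
Steady-state k*: s·A·k^0.43 = 0.115·k gives k* = (0.33·1.4/0.115)^(1/0.57) ≈ 11.4697.
MPK = 0.43·1.4·11.4697^(-0.57) ≈ 0.1498.
MPK > n+δ = 0.115, so the economy is dynamically efficient (under-saving).

dynamically efficient; MPK ≈ 0.150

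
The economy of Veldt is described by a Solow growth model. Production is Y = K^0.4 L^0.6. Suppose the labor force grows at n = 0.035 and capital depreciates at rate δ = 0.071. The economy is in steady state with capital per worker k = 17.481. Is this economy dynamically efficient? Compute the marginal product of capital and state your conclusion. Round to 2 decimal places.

dynamically inefficient; MPK ≈ 0.07

The effective depreciation rate is n + δ = 0.035 + 0.071 = 0.106.
MPK = 0.4·k^(0.4−1) = 0.4·17.481^(-0.6) ≈ 0.0719.
MPK < 0.106, so the economy is dynamically inefficient (over-saving).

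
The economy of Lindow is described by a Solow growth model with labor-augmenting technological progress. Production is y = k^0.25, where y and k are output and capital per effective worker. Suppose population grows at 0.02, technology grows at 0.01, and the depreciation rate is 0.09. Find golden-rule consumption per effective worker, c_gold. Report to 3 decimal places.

Capital per effective worker breaks even when investment replaces (n + g + δ)·k; here n + g + δ = 0.12.
Setting f'(k) = n+g+δ gives 0.25·k^(0.25−1) = 0.12, hence k_gold = (0.25/0.12)^(1/0.75) ≈ 2.6608.
y_gold = 2.6608^0.25 ≈ 1.2772.
c_gold = y_gold − (n+g+δ)·k_gold = 1.2772 − 0.12·2.6608 ≈ 0.9579.

c_gold ≈ 0.958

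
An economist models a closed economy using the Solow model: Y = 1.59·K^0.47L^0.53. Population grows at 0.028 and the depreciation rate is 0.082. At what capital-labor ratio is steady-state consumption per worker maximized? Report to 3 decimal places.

k_gold ≈ 37.154

Capital per worker breaks even when investment replaces (n + δ)·k; here n + δ = 0.11.
Setting f'(k) = n+δ gives 0.47·1.59·k^(0.47−1) = 0.11, hence k_gold = (0.47·1.59/0.11)^(1/0.53) ≈ 37.1539.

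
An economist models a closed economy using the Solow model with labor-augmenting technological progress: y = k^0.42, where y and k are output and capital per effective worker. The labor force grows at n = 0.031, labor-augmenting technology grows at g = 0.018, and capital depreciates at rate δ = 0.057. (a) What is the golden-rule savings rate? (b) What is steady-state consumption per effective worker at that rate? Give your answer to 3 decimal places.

The effective depreciation rate is n + g + δ = 0.031 + 0.018 + 0.057 = 0.106.
For Cobb-Douglas, s_gold equals capital's share: s_gold = 0.42.
Maximizing c = f(k) − (n+g+δ)·k gives f'(k) = n+g+δ, i.e. 0.42·k^(0.42−1) = 0.106, so k_gold = (0.42/0.106)^(1/0.58) ≈ 10.7383.
y_gold = 10.7383^0.42 ≈ 2.7102; c_gold = (1−0.42)·y_gold ≈ 1.5719.

(a) s_gold = 0.420; (b) c_gold ≈ 1.572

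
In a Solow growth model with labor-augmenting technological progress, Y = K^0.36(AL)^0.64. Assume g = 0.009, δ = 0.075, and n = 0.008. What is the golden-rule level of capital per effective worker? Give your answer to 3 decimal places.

The effective depreciation rate is n + g + δ = 0.008 + 0.009 + 0.075 = 0.092.
At the golden rule the marginal product of capital equals n+g+δ: 0.36·k^(0.36−1) = 0.092. Solving, k_gold = (0.36/0.092)^(1/0.64) ≈ 8.4295.

k_gold ≈ 8.430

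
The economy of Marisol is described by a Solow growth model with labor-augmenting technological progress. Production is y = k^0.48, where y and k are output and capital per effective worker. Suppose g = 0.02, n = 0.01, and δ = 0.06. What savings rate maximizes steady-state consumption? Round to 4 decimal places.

Capital per effective worker breaks even when investment replaces (n + g + δ)·k; here n + g + δ = 0.09.
At the golden rule MPK = n+g+δ, and in any Cobb-Douglas steady state s = (n+g+δ)·k/y = MPK·k/y = capital's share 0.48.

s_gold = 0.4800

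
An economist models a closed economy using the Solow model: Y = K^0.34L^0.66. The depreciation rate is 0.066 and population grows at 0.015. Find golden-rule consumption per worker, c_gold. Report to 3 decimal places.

c_gold ≈ 1.382

Capital per worker breaks even when investment replaces (n + δ)·k; here n + δ = 0.081.
Golden rule sets MPK = n+δ: 0.34·k^(0.34−1) = 0.081, so k_gold = (0.34/0.081)^(1/0.66) ≈ 8.7888.
y_gold = 8.7888^0.34 ≈ 2.0938.
c_gold = y_gold − (n+δ)·k_gold = 2.0938 − 0.081·8.7888 ≈ 1.3819.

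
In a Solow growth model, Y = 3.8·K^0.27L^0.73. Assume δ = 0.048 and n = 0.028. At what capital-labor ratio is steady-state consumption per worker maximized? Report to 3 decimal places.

The effective depreciation rate is n + δ = 0.028 + 0.048 = 0.076.
Maximizing c = f(k) − (n+δ)·k gives f'(k) = n+δ, i.e. 0.27·3.8·k^(0.27−1) = 0.076, so k_gold = (0.27·3.8/0.076)^(1/0.73) ≈ 35.3511.

k_gold ≈ 35.351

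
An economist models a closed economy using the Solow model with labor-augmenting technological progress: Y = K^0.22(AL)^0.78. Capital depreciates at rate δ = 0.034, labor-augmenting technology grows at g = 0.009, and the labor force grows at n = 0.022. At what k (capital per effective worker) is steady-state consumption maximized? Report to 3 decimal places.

The effective depreciation rate is n + g + δ = 0.022 + 0.009 + 0.034 = 0.065.
Golden rule sets MPK = n+g+δ: 0.22·k^(0.22−1) = 0.065, so k_gold = (0.22/0.065)^(1/0.78) ≈ 4.7737.

k_gold ≈ 4.774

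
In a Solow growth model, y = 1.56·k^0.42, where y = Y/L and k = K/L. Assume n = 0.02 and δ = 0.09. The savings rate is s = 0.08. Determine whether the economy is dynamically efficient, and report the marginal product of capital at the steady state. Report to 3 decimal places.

Break-even investment rate: n + δ = 0.02 + 0.09 = 0.11.
Steady-state k*: s·A·k^0.42 = 0.11·k gives k* = (0.08·1.56/0.11)^(1/0.58) ≈ 1.2431.
MPK = 0.42·1.56·1.2431^(-0.58) ≈ 0.5775.
MPK > n+δ = 0.11, so the economy is dynamically efficient (under-saving).

dynamically efficient; MPK ≈ 0.578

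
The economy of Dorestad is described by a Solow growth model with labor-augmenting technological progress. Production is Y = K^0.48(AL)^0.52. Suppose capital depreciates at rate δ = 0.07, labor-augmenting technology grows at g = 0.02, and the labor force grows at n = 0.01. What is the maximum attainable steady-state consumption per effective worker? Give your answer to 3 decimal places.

c_gold ≈ 2.212

n + g + δ = 0.01 + 0.02 + 0.07 = 0.1.
Setting f'(k) = n+g+δ gives 0.48·k^(0.48−1) = 0.1, hence k_gold = (0.48/0.1)^(1/0.52) ≈ 20.4211.
y_gold = 20.4211^0.48 ≈ 4.2544.
c_gold = y_gold − (n+g+δ)·k_gold = 4.2544 − 0.1·20.4211 ≈ 2.2123.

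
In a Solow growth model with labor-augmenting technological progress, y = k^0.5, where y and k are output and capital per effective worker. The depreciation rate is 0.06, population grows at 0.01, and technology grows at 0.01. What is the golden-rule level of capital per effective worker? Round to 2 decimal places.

Break-even investment rate: n + g + δ = 0.01 + 0.01 + 0.06 = 0.08.
Maximizing c = f(k) − (n+g+δ)·k gives f'(k) = n+g+δ, i.e. 0.5·k^(0.5−1) = 0.08, so k_gold = (0.5/0.08)^(1/0.5) ≈ 39.0625.

k_gold ≈ 39.06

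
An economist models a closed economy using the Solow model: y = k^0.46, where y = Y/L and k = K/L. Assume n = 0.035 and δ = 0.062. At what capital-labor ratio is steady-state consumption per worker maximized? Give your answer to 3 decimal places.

n + δ = 0.035 + 0.062 = 0.097.
Maximizing c = f(k) − (n+δ)·k gives f'(k) = n+δ, i.e. 0.46·k^(0.46−1) = 0.097, so k_gold = (0.46/0.097)^(1/0.54) ≈ 17.8577.

k_gold ≈ 17.858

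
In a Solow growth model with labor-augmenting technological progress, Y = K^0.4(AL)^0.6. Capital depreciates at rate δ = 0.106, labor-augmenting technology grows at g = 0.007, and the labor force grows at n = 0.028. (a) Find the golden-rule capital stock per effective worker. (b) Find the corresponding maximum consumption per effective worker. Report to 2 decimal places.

(a) k_gold ≈ 5.69; (b) c_gold ≈ 1.20

Capital per effective worker breaks even when investment replaces (n + g + δ)·k; here n + g + δ = 0.141.
Setting f'(k) = n+g+δ gives 0.4·k^(0.4−1) = 0.141, hence k_gold = (0.4/0.141)^(1/0.6) ≈ 5.6851.
y_gold = 5.6851^0.4 ≈ 2.0040; c_gold = y_gold − 0.141·k_gold ≈ 1.2024.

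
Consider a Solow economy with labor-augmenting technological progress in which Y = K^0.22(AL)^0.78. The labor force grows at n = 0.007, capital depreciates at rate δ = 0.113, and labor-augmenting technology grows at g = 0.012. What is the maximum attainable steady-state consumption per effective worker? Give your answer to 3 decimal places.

c_gold ≈ 0.901

The effective depreciation rate is n + g + δ = 0.007 + 0.012 + 0.113 = 0.132.
At the golden rule the marginal product of capital equals n+g+δ: 0.22·k^(0.22−1) = 0.132. Solving, k_gold = (0.22/0.132)^(1/0.78) ≈ 1.9250.
y_gold = 1.9250^0.22 ≈ 1.1550.
c_gold = y_gold − (n+g+δ)·k_gold = 1.1550 − 0.132·1.9250 ≈ 0.9009.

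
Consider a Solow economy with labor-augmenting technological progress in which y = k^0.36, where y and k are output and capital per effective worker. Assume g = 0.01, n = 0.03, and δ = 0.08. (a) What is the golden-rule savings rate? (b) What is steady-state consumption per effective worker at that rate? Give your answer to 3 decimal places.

(a) s_gold = 0.360; (b) c_gold ≈ 1.187

Capital per effective worker breaks even when investment replaces (n + g + δ)·k; here n + g + δ = 0.12.
For Cobb-Douglas, s_gold equals capital's share: s_gold = 0.36.
At the golden rule the marginal product of capital equals n+g+δ: 0.36·k^(0.36−1) = 0.12. Solving, k_gold = (0.36/0.12)^(1/0.64) ≈ 5.5655.
y_gold = 5.5655^0.36 ≈ 1.8552; c_gold = (1−0.36)·y_gold ≈ 1.1873.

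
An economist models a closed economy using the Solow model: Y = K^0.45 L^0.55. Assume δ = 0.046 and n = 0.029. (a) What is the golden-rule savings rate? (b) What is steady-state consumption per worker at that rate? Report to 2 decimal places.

Break-even investment rate: n + δ = 0.029 + 0.046 = 0.075.
For Cobb-Douglas, s_gold equals capital's share: s_gold = 0.45.
Maximizing c = f(k) − (n+δ)·k gives f'(k) = n+δ, i.e. 0.45·k^(0.45−1) = 0.075, so k_gold = (0.45/0.075)^(1/0.55) ≈ 25.9908.
y_gold = 25.9908^0.45 ≈ 4.3318; c_gold = (1−0.45)·y_gold ≈ 2.3825.

(a) s_gold = 0.45; (b) c_gold ≈ 2.38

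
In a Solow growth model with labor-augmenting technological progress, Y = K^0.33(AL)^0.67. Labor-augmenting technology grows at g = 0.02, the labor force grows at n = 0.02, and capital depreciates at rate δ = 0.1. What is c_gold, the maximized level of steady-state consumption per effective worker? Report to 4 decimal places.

n + g + δ = 0.02 + 0.02 + 0.1 = 0.14.
Maximizing c = f(k) − (n+g+δ)·k gives f'(k) = n+g+δ, i.e. 0.33·k^(0.33−1) = 0.14, so k_gold = (0.33/0.14)^(1/0.67) ≈ 3.5958.
y_gold = 3.5958^0.33 ≈ 1.5255.
c_gold = y_gold − (n+g+δ)·k_gold = 1.5255 − 0.14·3.5958 ≈ 1.0221.

c_gold ≈ 1.0221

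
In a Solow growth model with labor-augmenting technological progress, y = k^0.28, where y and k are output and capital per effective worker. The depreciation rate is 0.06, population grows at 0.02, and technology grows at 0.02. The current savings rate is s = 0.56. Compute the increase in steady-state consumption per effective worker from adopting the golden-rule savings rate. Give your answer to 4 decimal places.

Δc ≈ 0.2147

The effective depreciation rate is n + g + δ = 0.02 + 0.02 + 0.06 = 0.1.
Current steady state (s = 0.56): k* = (0.56/0.1)^(1/0.72) ≈ 10.9433, y* = 10.9433^0.28 ≈ 1.9542, c* = (1−0.56)·1.9542 ≈ 0.8598.
Setting f'(k) = n+g+δ gives 0.28·k^(0.28−1) = 0.1, hence k_gold = (0.28/0.1)^(1/0.72) ≈ 4.1788.
y_gold = 4.1788^0.28 ≈ 1.4924, c_gold = y_gold − 0.1·k_gold ≈ 1.0746.
Gain: Δc = 1.0746 − 0.8598 ≈ 0.2147.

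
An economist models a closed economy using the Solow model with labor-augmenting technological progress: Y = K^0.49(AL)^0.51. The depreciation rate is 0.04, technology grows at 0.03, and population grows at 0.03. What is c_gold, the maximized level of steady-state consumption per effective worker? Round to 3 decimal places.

Capital per effective worker breaks even when investment replaces (n + g + δ)·k; here n + g + δ = 0.1.
Setting f'(k) = n+g+δ gives 0.49·k^(0.49−1) = 0.1, hence k_gold = (0.49/0.1)^(1/0.51) ≈ 22.5593.
y_gold = 22.5593^0.49 ≈ 4.6039.
c_gold = y_gold − (n+g+δ)·k_gold = 4.6039 − 0.1·22.5593 ≈ 2.3480.

c_gold ≈ 2.348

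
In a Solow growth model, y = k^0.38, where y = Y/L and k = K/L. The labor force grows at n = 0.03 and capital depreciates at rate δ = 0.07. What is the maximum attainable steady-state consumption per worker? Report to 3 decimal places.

c_gold ≈ 1.405

Capital per worker breaks even when investment replaces (n + δ)·k; here n + δ = 0.1.
Golden rule sets MPK = n+δ: 0.38·k^(0.38−1) = 0.1, so k_gold = (0.38/0.1)^(1/0.62) ≈ 8.6126.
y_gold = 8.6126^0.38 ≈ 2.2665.
c_gold = y_gold − (n+δ)·k_gold = 2.2665 − 0.1·8.6126 ≈ 1.4052.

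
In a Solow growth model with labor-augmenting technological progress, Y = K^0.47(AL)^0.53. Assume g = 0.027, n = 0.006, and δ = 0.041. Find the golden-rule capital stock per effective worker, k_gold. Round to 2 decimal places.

n + g + δ = 0.006 + 0.027 + 0.041 = 0.074.
At the golden rule the marginal product of capital equals n+g+δ: 0.47·k^(0.47−1) = 0.074. Solving, k_gold = (0.47/0.074)^(1/0.53) ≈ 32.7221.

k_gold ≈ 32.72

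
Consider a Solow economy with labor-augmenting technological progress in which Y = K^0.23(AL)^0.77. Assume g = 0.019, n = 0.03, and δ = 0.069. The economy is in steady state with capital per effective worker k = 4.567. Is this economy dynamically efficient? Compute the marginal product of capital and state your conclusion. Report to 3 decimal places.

dynamically inefficient; MPK ≈ 0.071

The effective depreciation rate is n + g + δ = 0.03 + 0.019 + 0.069 = 0.118.
MPK = 0.23·k^(0.23−1) = 0.23·4.567^(-0.77) ≈ 0.0714.
MPK < 0.118, so the economy is dynamically inefficient (over-saving).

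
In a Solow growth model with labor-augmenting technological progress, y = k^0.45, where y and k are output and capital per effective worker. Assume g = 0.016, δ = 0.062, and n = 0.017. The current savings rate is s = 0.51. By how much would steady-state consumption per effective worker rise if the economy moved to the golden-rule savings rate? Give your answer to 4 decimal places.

Break-even investment rate: n + g + δ = 0.017 + 0.016 + 0.062 = 0.095.
Current steady state (s = 0.51): k* = (0.51/0.095)^(1/0.55) ≈ 21.2321, y* = 21.2321^0.45 ≈ 3.9550, c* = (1−0.51)·3.9550 ≈ 1.9380.
Setting f'(k) = n+g+δ gives 0.45·k^(0.45−1) = 0.095, hence k_gold = (0.45/0.095)^(1/0.55) ≈ 16.9107.
y_gold = 16.9107^0.45 ≈ 3.5700, c_gold = y_gold − 0.095·k_gold ≈ 1.9635.
Gain: Δc = 1.9635 − 1.9380 ≈ 0.0256.

Δc ≈ 0.0256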